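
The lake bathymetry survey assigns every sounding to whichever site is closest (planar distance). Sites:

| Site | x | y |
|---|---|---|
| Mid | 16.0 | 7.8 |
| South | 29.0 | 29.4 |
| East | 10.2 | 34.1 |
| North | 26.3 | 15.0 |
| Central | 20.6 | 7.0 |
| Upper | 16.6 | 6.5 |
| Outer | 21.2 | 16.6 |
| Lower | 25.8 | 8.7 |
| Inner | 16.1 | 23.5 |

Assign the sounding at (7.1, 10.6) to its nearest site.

Mid

Squared distances to each site:
Mid: 87.050; South: 833.050; East: 561.860; North: 388.000; Central: 195.210; Upper: 107.060; Outer: 234.810; Lower: 353.300; Inner: 247.410.
Minimum at Mid.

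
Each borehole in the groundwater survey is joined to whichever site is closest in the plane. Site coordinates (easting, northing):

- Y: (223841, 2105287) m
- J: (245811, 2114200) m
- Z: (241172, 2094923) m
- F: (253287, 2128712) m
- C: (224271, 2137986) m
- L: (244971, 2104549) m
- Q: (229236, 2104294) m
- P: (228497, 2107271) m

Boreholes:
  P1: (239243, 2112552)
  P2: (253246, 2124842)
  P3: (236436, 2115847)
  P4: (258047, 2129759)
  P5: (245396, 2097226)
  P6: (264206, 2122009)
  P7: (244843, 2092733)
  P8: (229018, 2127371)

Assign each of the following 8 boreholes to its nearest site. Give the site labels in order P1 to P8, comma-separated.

J, F, J, F, Z, F, Z, C

P1 → J (d²=45854528.00)
P2 → F (d²=14978581.00)
P3 → J (d²=90603234.00)
P4 → F (d²=23753809.00)
P5 → Z (d²=23145985.00)
P6 → F (d²=164154770.00)
P7 → Z (d²=18272341.00)
P8 → C (d²=135212234.00)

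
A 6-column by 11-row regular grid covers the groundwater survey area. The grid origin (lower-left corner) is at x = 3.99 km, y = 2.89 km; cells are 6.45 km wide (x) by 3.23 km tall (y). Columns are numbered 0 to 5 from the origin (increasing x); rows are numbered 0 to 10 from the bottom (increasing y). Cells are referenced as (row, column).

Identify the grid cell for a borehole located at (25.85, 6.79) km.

Column index: ⌊(25.85 − 3.99) / 6.45⌋ = ⌊3.389⌋ = 3
Row offset from origin: ⌊(6.79 − 2.89) / 3.23⌋ = ⌊1.207⌋ = 1 → row 1

(1, 3)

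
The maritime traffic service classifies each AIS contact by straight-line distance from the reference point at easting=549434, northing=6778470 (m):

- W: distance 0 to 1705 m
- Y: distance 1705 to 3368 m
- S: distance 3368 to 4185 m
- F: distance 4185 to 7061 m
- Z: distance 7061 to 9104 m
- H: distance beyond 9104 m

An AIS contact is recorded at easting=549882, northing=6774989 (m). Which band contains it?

S

Distance = √((549882−549434)² + (6774989−6778470)²) = √(200704.000 + 12117361.000) = 3509.710 m.
3368 ≤ 3509.710 < 4185 → S.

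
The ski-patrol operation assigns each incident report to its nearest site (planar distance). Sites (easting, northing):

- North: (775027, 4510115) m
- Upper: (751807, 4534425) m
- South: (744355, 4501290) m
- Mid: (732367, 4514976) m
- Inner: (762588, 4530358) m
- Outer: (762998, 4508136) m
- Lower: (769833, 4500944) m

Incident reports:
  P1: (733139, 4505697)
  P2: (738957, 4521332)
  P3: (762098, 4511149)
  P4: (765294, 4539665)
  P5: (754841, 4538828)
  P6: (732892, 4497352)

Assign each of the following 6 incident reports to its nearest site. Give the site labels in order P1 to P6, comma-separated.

Mid, Mid, Outer, Inner, Upper, South

P1 → Mid (d²=86695825.00)
P2 → Mid (d²=83826836.00)
P3 → Outer (d²=9888169.00)
P4 → Inner (d²=93942685.00)
P5 → Upper (d²=28591565.00)
P6 → South (d²=146908213.00)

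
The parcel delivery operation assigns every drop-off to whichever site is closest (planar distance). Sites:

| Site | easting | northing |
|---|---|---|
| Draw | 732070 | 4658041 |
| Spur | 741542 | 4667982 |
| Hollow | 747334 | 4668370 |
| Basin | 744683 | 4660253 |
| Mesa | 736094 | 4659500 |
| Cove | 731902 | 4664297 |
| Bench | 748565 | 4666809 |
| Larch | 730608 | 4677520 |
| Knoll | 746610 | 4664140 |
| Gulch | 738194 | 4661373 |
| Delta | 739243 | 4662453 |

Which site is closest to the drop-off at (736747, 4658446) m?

Mesa

Squared distances to each site:
Draw: 22038354.000; Spur: 113927321.000; Hollow: 210570345.000; Basin: 66245345.000; Mesa: 1537325.000; Cove: 57708226.000; Bench: 209604893.000; Larch: 401504797.000; Knoll: 129700405.000; Gulch: 10661138.000; Delta: 22286065.000.
Minimum at Mesa.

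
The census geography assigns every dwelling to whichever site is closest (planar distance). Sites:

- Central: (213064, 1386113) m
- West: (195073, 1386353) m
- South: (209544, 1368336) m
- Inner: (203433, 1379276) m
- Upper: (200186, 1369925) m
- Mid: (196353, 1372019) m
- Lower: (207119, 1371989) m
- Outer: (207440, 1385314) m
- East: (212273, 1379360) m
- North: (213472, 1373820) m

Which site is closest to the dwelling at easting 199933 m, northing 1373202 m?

Upper

Squared distances to each site:
Central: 339117082.000; West: 196568401.000; South: 116049277.000; Inner: 49143476.000; Upper: 10802738.000; Mid: 14215889.000; Lower: 53109965.000; Outer: 203055593.000; East: 190196564.000; North: 183686445.000.
Minimum at Upper.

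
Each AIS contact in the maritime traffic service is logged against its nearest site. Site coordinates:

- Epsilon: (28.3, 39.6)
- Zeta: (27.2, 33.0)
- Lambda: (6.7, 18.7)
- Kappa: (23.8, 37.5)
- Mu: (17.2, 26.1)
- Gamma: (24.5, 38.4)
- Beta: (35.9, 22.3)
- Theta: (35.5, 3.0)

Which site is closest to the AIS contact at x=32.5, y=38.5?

Epsilon

Squared distances to each site:
Epsilon: 18.850; Zeta: 58.340; Lambda: 1057.680; Kappa: 76.690; Mu: 387.850; Gamma: 64.010; Beta: 274.000; Theta: 1269.250.
Minimum at Epsilon.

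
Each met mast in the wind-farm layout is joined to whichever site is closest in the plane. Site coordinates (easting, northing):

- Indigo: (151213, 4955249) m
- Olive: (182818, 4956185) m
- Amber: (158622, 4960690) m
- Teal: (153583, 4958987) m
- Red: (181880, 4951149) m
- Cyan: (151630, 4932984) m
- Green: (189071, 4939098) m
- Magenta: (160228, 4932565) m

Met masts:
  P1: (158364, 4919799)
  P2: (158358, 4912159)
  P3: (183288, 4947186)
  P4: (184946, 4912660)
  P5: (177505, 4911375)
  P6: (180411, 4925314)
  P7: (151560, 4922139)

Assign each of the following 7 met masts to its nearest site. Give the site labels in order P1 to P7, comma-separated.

Magenta, Magenta, Red, Green, Magenta, Green, Cyan

P1 → Magenta (d²=166445252.00)
P2 → Magenta (d²=419901736.00)
P3 → Red (d²=17687833.00)
P4 → Green (d²=715983469.00)
P5 → Magenta (d²=747510829.00)
P6 → Green (d²=264994256.00)
P7 → Cyan (d²=117618925.00)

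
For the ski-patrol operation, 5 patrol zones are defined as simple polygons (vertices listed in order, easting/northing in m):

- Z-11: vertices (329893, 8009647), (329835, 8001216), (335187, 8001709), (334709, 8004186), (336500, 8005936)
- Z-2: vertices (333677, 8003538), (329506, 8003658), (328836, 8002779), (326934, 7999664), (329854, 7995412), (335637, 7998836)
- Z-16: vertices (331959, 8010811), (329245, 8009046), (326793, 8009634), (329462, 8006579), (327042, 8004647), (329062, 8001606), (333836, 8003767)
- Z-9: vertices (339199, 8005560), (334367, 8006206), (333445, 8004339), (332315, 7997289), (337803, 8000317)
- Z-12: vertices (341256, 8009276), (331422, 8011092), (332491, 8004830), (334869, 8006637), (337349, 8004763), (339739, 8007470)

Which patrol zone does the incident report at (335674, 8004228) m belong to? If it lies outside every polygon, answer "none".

Cast a ray rightward from (335674, 8004228). For each polygon, the edges (by vertex number in listed order) whose endpoints lie on opposite sides of northing = 8004228, where each meets that height, and whether that is right or left of the point:
Z-11: 1–2 at easting≈329855.7 (left), 4–5 at easting≈334752.0 (left) → 0 crossings.
Z-2: no edge straddles that height → 0 crossings.
Z-16: 5–6 at easting≈327320.3 (left), 7–1 at easting≈333713.2 (left) → 0 crossings.
Z-9: 3–4 at easting≈333427.2 (left), 5–1 at easting≈338844.3 (right) → 1 crossing.
Z-12: no edge straddles that height → 0 crossings.
Only Z-9 has an odd count, so the point is inside Z-9.

Z-9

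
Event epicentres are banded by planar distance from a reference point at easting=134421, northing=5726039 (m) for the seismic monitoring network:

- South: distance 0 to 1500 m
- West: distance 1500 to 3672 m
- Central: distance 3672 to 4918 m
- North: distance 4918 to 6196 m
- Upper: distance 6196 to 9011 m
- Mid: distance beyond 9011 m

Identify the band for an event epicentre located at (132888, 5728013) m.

West

Distance = √((132888−134421)² + (5728013−5726039)²) = √(2350089.000 + 3896676.000) = 2499.353 m.
1500 ≤ 2499.353 < 3672 → West.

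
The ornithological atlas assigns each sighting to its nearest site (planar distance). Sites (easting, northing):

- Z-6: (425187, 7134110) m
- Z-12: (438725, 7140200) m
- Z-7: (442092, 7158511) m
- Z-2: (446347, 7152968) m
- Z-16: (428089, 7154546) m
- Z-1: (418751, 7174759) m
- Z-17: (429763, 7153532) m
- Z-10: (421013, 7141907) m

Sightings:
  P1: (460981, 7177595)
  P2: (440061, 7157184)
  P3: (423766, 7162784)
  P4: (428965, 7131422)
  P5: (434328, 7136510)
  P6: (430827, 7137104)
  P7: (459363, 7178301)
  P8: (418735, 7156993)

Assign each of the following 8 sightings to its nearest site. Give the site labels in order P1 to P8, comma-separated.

P1 → Z-7 (d²=720993377.00)
P2 → Z-7 (d²=5885890.00)
P3 → Z-16 (d²=86552973.00)
P4 → Z-6 (d²=21498628.00)
P5 → Z-12 (d²=32949709.00)
P6 → Z-6 (d²=40773636.00)
P7 → Z-7 (d²=689931541.00)
P8 → Z-16 (d²=93485125.00)

Z-7, Z-7, Z-16, Z-6, Z-12, Z-6, Z-7, Z-16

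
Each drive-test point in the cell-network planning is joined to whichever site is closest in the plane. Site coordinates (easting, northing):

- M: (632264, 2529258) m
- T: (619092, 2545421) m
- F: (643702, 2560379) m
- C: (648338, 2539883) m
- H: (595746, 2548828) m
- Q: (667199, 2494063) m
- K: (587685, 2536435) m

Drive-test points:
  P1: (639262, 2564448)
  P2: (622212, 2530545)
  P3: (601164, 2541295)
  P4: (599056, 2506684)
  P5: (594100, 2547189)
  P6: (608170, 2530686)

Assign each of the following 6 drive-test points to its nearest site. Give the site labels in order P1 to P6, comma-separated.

P1 → F (d²=36270361.00)
P2 → M (d²=102699073.00)
P3 → H (d²=86100813.00)
P4 → K (d²=1014421642.00)
P5 → H (d²=5395637.00)
P6 → T (d²=336410309.00)

F, M, H, K, H, T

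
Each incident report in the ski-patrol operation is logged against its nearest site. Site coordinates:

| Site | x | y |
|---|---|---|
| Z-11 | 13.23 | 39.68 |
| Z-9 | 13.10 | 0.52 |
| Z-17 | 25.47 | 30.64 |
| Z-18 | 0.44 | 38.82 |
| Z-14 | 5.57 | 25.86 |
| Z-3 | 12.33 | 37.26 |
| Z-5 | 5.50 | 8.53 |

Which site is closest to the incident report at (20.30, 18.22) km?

Z-17

Squared distances to each site:
Z-11: 510.517; Z-9: 365.130; Z-17: 180.985; Z-18: 818.780; Z-14: 275.343; Z-3: 426.043; Z-5: 312.936.
Minimum at Z-17.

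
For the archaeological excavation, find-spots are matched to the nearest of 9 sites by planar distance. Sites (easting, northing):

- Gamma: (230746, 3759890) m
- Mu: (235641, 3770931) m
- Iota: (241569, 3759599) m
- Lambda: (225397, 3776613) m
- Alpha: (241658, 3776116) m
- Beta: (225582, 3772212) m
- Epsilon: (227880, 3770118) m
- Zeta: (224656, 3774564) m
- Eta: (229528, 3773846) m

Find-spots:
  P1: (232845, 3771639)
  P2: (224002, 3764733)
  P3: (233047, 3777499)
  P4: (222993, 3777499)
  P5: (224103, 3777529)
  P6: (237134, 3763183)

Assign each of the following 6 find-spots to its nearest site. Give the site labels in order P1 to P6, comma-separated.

P1 → Mu (d²=8318880.00)
P2 → Epsilon (d²=44037109.00)
P3 → Eta (d²=25727770.00)
P4 → Lambda (d²=6564212.00)
P5 → Lambda (d²=2513492.00)
P6 → Iota (d²=32514281.00)

Mu, Epsilon, Eta, Lambda, Lambda, Iota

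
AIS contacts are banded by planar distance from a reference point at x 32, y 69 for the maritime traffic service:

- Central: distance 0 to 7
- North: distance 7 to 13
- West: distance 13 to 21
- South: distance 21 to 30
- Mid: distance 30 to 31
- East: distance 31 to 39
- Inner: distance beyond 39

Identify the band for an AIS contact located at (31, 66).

Distance = √((31−32)² + (66−69)²) = √(1.000 + 9.000) = 3.162.
0 ≤ 3.162 < 7 → Central.

Central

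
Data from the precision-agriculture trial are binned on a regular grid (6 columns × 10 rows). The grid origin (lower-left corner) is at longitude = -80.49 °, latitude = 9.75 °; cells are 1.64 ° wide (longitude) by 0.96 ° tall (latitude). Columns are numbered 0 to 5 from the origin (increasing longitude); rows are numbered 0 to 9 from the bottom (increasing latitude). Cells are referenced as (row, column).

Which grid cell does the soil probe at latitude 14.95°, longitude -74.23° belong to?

Column index: ⌊(-74.23 − -80.49) / 1.64⌋ = ⌊3.817⌋ = 3
Row offset from origin: ⌊(14.95 − 9.75) / 0.96⌋ = ⌊5.417⌋ = 5 → row 5

(5, 3)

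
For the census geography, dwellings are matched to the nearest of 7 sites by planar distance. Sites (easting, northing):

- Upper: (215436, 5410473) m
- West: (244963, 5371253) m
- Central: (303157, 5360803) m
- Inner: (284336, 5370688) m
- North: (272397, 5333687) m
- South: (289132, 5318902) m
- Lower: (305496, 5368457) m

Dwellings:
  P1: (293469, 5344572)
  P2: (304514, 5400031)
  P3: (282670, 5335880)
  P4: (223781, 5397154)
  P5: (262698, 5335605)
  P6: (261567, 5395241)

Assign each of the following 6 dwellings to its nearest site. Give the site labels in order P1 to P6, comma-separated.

P1 → Central (d²=357302705.00)
P2 → Lower (d²=997881800.00)
P3 → North (d²=110343778.00)
P4 → Upper (d²=247034786.00)
P5 → North (d²=97749325.00)
P6 → West (d²=851116960.00)

Central, Lower, North, Upper, North, West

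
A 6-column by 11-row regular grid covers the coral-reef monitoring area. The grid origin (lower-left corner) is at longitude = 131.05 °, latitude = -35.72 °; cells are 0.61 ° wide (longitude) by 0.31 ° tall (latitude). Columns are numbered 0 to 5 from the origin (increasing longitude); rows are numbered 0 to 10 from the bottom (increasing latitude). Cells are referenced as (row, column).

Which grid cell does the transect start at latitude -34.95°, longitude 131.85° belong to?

(2, 1)

Column index: ⌊(131.85 − 131.05) / 0.61⌋ = ⌊1.311⌋ = 1
Row offset from origin: ⌊(-34.95 − -35.72) / 0.31⌋ = ⌊2.484⌋ = 2 → row 2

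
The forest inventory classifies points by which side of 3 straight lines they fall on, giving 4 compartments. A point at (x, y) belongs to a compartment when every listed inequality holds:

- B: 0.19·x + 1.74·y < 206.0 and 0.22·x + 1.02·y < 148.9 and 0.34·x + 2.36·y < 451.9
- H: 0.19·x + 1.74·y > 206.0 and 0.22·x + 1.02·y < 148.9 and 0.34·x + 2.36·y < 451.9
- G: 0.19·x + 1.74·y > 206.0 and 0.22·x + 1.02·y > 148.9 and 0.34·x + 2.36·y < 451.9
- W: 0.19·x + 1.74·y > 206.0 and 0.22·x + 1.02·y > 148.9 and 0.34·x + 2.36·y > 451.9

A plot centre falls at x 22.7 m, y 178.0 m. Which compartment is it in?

G

0.19·22.7 + 1.74·178.0 = 314.033, which is > 206.0
0.22·22.7 + 1.02·178.0 = 186.554, which is > 148.9
0.34·22.7 + 2.36·178.0 = 427.798, which is < 451.9
This sign pattern matches G.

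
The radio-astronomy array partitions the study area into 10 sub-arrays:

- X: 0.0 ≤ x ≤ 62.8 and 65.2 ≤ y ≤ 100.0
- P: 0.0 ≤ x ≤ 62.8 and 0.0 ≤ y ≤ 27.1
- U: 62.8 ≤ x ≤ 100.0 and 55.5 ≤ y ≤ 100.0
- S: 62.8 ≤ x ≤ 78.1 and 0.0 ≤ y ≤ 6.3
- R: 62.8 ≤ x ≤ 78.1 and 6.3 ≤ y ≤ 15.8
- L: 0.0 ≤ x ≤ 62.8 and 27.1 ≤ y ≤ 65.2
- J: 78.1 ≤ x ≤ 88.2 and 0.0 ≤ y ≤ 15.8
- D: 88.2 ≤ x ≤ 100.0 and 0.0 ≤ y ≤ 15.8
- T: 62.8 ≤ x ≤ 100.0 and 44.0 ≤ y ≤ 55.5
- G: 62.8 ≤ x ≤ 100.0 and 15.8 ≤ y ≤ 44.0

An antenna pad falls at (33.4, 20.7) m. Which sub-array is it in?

The point has x = 33.4 and y = 20.7.
Only P satisfies 0.0 ≤ x ≤ 62.8 and 0.0 ≤ y ≤ 27.1.

P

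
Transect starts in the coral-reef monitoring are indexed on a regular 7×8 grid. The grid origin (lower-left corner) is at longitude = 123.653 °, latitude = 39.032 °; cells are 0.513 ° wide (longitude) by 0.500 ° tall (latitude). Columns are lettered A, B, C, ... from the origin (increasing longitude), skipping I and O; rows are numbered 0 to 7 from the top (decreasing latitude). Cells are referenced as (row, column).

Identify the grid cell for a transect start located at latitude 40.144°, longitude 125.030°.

(5, C)

Column index: ⌊(125.030 − 123.653) / 0.513⌋ = ⌊2.684⌋ = 2 → column C
Row offset from origin: ⌊(40.144 − 39.032) / 0.500⌋ = ⌊2.224⌋ = 2 → row 5 (counted from top)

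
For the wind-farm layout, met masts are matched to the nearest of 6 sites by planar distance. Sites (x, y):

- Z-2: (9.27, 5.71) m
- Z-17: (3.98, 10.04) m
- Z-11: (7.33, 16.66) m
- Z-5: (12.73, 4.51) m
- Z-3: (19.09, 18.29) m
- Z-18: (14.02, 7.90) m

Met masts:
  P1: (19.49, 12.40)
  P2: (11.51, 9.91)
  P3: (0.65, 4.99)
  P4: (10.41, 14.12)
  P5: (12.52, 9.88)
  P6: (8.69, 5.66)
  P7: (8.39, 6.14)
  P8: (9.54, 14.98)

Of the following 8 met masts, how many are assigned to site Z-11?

2

P1 → Z-3
P2 → Z-18
P3 → Z-17
P4 → Z-11
P5 → Z-18
P6 → Z-2
P7 → Z-2
P8 → Z-11
2 of the 8 go to Z-11.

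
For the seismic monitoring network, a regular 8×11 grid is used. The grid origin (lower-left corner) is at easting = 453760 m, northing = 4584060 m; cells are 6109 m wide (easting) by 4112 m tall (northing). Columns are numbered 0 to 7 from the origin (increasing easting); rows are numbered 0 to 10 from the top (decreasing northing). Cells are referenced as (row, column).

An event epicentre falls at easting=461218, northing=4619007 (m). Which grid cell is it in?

Column index: ⌊(461218 − 453760) / 6109⌋ = ⌊1.221⌋ = 1
Row offset from origin: ⌊(4619007 − 4584060) / 4112⌋ = ⌊8.499⌋ = 8 → row 2 (counted from top)

(2, 1)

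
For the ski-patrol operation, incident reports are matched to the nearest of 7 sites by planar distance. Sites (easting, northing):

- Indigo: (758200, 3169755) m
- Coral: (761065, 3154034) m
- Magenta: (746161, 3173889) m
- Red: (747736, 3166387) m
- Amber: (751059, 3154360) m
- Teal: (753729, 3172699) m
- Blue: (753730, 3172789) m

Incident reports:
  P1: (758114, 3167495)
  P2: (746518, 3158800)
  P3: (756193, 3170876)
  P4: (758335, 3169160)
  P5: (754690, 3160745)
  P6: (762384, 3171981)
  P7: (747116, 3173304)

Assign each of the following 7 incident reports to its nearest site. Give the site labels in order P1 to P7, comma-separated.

Indigo, Amber, Indigo, Indigo, Amber, Indigo, Magenta

P1 → Indigo (d²=5114996.00)
P2 → Amber (d²=40334281.00)
P3 → Indigo (d²=5284690.00)
P4 → Indigo (d²=372250.00)
P5 → Amber (d²=53952386.00)
P6 → Indigo (d²=22460932.00)
P7 → Magenta (d²=1254250.00)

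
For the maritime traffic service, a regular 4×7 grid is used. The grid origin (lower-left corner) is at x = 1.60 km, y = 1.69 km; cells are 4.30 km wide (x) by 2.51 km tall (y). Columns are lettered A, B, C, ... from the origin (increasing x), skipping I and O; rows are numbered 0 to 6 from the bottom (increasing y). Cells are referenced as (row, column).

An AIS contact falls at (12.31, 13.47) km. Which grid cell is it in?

Column index: ⌊(12.31 − 1.60) / 4.30⌋ = ⌊2.491⌋ = 2 → column C
Row offset from origin: ⌊(13.47 − 1.69) / 2.51⌋ = ⌊4.693⌋ = 4 → row 4

(4, C)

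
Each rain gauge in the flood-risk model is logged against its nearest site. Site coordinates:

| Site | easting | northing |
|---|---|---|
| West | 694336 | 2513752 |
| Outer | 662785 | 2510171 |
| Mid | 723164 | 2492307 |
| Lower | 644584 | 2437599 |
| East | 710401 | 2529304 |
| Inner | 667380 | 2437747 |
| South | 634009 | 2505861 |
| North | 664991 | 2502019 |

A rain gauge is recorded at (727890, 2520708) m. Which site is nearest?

Squared distances to each site:
West: 1174256852.000; Outer: 4349689394.000; Mid: 828951877.000; Lower: 13846995517.000; East: 379756337.000; Inner: 10543987621.000; South: 9034075570.000; North: 4305562922.000.
Minimum at East.

East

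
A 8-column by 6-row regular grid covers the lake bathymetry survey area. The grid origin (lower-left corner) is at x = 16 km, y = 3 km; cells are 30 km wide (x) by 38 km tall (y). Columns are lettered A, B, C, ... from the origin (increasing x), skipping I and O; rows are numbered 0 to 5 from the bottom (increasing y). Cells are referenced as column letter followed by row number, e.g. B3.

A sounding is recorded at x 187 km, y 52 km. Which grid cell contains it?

Column index: ⌊(187 − 16) / 30⌋ = ⌊5.700⌋ = 5 → column F
Row offset from origin: ⌊(52 − 3) / 38⌋ = ⌊1.289⌋ = 1 → row 1

F1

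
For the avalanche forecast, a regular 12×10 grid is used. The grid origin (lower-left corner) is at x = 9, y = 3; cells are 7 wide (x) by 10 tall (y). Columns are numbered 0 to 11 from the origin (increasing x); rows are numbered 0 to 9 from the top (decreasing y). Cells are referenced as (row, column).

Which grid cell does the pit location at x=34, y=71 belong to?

(3, 3)

Column index: ⌊(34 − 9) / 7⌋ = ⌊3.571⌋ = 3
Row offset from origin: ⌊(71 − 3) / 10⌋ = ⌊6.800⌋ = 6 → row 3 (counted from top)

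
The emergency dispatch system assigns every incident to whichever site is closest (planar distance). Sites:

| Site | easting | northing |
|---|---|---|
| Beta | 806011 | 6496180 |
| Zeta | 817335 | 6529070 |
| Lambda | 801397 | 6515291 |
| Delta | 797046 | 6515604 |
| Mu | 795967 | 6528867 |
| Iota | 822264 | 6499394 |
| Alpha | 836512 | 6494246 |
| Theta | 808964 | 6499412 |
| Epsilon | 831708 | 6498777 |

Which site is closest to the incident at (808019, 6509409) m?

Lambda

Squared distances to each site:
Beta: 179038505.000; Zeta: 473342777.000; Lambda: 78448808.000; Delta: 158784754.000; Mu: 523864468.000; Iota: 303220250.000; Alpha: 1041767618.000; Theta: 100833034.000; Epsilon: 674208145.000.
Minimum at Lambda.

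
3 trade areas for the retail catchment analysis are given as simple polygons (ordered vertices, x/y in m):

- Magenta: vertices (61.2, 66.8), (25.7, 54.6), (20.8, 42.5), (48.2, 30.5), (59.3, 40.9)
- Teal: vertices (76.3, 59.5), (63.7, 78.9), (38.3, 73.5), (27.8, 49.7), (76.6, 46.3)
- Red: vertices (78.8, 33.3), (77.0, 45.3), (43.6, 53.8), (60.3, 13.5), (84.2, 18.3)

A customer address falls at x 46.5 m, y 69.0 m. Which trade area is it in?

Cast a ray rightward from (46.5, 69.0). For each polygon, the edges (by vertex number in listed order) whose endpoints lie on opposite sides of y = 69.0, where each meets that height, and whether that is right or left of the point:
Magenta: no edge straddles that height → 0 crossings.
Teal: 1–2 at x≈70.13 (right), 3–4 at x≈36.31 (left) → 1 crossing.
Red: no edge straddles that height → 0 crossings.
Only Teal has an odd count, so the point is inside Teal.

Teal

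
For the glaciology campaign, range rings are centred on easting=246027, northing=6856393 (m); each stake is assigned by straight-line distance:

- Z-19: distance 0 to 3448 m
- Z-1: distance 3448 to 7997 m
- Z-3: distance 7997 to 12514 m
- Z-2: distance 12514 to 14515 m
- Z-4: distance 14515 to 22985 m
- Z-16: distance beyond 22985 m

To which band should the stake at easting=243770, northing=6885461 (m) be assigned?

Z-16

Distance = √((243770−246027)² + (6885461−6856393)²) = √(5094049.000 + 844948624.000) = 29155.491 m.
22985 ≤ 29155.491 < ∞ → Z-16.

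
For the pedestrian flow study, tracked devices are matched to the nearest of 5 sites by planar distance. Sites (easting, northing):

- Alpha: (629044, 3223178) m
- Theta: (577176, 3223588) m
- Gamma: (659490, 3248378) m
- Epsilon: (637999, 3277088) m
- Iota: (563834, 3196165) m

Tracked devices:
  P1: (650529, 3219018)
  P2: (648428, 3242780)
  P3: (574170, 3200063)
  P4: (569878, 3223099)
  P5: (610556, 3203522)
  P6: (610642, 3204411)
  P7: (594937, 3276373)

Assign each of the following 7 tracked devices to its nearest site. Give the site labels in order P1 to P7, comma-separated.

P1 → Alpha (d²=478910825.00)
P2 → Gamma (d²=153705448.00)
P3 → Iota (d²=122027300.00)
P4 → Theta (d²=53499925.00)
P5 → Alpha (d²=728164480.00)
P6 → Alpha (d²=690833893.00)
P7 → Epsilon (d²=1854847069.00)

Alpha, Gamma, Iota, Theta, Alpha, Alpha, Epsilon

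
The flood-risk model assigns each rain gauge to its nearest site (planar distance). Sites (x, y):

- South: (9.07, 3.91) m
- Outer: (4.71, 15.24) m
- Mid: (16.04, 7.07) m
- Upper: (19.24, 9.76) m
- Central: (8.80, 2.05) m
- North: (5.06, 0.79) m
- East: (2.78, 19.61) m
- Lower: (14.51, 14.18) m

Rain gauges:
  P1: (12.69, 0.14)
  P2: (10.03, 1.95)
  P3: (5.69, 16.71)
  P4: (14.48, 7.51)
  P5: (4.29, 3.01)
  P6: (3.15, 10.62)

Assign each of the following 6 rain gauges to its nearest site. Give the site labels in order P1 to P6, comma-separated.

P1 → Central (d²=18.78)
P2 → Central (d²=1.52)
P3 → Outer (d²=3.12)
P4 → Mid (d²=2.63)
P5 → North (d²=5.52)
P6 → Outer (d²=23.78)

Central, Central, Outer, Mid, North, Outer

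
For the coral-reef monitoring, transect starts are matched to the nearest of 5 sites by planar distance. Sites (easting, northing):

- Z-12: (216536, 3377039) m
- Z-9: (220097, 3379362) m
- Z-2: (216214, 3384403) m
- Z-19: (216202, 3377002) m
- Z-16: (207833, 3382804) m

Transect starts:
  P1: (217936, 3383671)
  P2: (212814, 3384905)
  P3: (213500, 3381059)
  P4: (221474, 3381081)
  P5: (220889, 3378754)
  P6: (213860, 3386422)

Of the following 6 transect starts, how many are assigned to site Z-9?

P1 → Z-2
P2 → Z-2
P3 → Z-2
P4 → Z-9
P5 → Z-9
P6 → Z-2
2 of the 6 go to Z-9.

2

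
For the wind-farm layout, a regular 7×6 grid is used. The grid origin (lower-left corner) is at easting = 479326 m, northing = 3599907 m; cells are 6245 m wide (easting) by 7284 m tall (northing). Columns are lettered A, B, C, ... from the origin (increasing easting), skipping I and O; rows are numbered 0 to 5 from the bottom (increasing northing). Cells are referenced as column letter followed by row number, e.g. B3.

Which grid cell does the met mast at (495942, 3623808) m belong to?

Column index: ⌊(495942 − 479326) / 6245⌋ = ⌊2.661⌋ = 2 → column C
Row offset from origin: ⌊(3623808 − 3599907) / 7284⌋ = ⌊3.281⌋ = 3 → row 3

C3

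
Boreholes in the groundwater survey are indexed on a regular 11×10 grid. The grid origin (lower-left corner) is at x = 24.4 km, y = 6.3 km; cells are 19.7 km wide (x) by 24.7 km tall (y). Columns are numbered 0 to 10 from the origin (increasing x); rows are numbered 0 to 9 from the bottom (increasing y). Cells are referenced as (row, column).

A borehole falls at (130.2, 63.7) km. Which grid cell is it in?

(2, 5)

Column index: ⌊(130.2 − 24.4) / 19.7⌋ = ⌊5.371⌋ = 5
Row offset from origin: ⌊(63.7 − 6.3) / 24.7⌋ = ⌊2.324⌋ = 2 → row 2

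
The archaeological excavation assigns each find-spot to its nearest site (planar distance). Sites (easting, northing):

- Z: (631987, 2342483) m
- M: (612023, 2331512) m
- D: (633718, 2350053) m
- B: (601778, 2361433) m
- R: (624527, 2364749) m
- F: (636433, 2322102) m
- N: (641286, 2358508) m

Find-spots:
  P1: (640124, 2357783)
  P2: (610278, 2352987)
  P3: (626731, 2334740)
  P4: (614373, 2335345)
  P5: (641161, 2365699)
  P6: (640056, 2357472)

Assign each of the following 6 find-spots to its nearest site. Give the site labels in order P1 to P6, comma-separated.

P1 → N (d²=1875869.00)
P2 → B (d²=143584916.00)
P3 → Z (d²=87579585.00)
P4 → M (d²=20214389.00)
P5 → N (d²=51726106.00)
P6 → N (d²=2586196.00)

N, B, Z, M, N, N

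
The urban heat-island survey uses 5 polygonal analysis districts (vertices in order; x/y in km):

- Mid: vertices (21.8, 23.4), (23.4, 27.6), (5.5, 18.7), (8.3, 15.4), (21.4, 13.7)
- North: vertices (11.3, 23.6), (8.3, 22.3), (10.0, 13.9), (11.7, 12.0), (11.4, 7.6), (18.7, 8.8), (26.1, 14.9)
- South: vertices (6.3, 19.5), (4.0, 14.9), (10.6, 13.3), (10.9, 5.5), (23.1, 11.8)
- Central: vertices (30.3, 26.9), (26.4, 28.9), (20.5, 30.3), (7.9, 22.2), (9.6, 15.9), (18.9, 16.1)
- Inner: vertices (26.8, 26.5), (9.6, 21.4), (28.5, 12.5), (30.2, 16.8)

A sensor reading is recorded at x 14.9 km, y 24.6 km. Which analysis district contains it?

Cast a ray rightward from (14.9, 24.6). For each polygon, the edges (by vertex number in listed order) whose endpoints lie on opposite sides of y = 24.6, where each meets that height, and whether that is right or left of the point:
Mid: 1–2 at x≈22.26 (right), 2–3 at x≈17.37 (right) → 2 crossings.
North: no edge straddles that height → 0 crossings.
South: no edge straddles that height → 0 crossings.
Central: 3–4 at x≈11.63 (left), 6–1 at x≈27.87 (right) → 1 crossing.
Inner: 1–2 at x≈20.39 (right), 4–1 at x≈27.47 (right) → 2 crossings.
Only Central has an odd count, so the point is inside Central.

Central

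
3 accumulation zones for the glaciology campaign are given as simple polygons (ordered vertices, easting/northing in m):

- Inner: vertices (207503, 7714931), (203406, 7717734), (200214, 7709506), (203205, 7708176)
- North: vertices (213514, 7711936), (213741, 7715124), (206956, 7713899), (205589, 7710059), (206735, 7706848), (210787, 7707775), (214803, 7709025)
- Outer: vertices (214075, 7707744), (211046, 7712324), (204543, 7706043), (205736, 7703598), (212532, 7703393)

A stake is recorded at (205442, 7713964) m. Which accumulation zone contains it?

Inner

Cast a ray rightward from (205442, 7713964). For each polygon, the edges (by vertex number in listed order) whose endpoints lie on opposite sides of northing = 7713964, where each meets that height, and whether that is right or left of the point:
Inner: 2–3 at easting≈201943.5 (left), 4–1 at easting≈206887.7 (right) → 1 crossing.
North: 1–2 at easting≈213658.4 (right), 2–3 at easting≈207316.0 (right) → 2 crossings.
Outer: no edge straddles that height → 0 crossings.
Only Inner has an odd count, so the point is inside Inner.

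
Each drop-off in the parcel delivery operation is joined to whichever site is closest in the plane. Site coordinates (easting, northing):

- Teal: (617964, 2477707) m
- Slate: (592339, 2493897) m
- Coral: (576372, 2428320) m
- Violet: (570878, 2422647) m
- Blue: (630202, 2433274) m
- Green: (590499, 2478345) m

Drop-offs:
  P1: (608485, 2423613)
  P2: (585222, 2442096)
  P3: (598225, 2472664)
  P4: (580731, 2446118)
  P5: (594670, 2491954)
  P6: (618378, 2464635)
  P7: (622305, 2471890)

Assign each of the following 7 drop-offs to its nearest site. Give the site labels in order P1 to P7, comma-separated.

Blue, Coral, Green, Coral, Slate, Teal, Teal

P1 → Blue (d²=564963010.00)
P2 → Coral (d²=268100676.00)
P3 → Green (d²=91964837.00)
P4 → Coral (d²=335769685.00)
P5 → Slate (d²=9208810.00)
P6 → Teal (d²=171048580.00)
P7 → Teal (d²=52681770.00)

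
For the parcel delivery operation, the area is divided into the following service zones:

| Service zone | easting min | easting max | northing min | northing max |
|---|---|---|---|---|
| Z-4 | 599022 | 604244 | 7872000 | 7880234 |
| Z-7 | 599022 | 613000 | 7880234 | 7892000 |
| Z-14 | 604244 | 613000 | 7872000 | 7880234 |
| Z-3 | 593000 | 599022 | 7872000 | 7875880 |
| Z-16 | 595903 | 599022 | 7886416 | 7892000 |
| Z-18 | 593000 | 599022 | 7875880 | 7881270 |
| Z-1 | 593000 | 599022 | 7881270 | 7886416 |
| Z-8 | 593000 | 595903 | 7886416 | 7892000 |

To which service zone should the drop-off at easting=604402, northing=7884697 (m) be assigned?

The point has easting = 604402 and northing = 7884697.
Only Z-7 satisfies 599022 ≤ easting ≤ 613000 and 7880234 ≤ northing ≤ 7892000.

Z-7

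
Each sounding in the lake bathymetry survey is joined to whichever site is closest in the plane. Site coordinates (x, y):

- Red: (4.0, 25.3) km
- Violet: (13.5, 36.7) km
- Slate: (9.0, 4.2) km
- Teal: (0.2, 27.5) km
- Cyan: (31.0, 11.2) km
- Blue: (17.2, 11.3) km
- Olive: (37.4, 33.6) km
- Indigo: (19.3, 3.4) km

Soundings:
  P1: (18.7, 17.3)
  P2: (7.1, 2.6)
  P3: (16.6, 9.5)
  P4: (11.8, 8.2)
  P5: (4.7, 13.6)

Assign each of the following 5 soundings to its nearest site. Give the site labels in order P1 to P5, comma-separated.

Blue, Slate, Blue, Slate, Slate

P1 → Blue (d²=38.25)
P2 → Slate (d²=6.17)
P3 → Blue (d²=3.60)
P4 → Slate (d²=23.84)
P5 → Slate (d²=106.85)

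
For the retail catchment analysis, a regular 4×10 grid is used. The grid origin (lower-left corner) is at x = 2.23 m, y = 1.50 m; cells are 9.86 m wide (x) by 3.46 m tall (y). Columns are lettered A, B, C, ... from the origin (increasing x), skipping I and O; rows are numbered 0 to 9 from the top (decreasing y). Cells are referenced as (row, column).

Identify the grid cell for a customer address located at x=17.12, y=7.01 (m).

Column index: ⌊(17.12 − 2.23) / 9.86⌋ = ⌊1.510⌋ = 1 → column B
Row offset from origin: ⌊(7.01 − 1.50) / 3.46⌋ = ⌊1.592⌋ = 1 → row 8 (counted from top)

(8, B)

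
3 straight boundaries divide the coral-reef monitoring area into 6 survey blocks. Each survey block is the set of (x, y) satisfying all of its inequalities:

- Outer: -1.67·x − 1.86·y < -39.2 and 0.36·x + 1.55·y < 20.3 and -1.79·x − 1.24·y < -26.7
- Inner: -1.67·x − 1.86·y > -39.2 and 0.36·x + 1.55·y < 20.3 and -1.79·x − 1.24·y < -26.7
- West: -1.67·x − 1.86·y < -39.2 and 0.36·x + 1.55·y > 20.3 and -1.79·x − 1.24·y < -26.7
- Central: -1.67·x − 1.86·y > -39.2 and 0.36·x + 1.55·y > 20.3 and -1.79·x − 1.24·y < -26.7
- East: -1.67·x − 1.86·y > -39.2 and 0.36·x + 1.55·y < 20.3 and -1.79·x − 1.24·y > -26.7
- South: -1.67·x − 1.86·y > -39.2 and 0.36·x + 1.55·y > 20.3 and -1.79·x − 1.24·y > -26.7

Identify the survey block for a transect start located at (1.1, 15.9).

-1.67·1.1 − 1.86·15.9 = -31.411, which is > -39.2
0.36·1.1 + 1.55·15.9 = 25.041, which is > 20.3
-1.79·1.1 − 1.24·15.9 = -21.685, which is > -26.7
This sign pattern matches South.

South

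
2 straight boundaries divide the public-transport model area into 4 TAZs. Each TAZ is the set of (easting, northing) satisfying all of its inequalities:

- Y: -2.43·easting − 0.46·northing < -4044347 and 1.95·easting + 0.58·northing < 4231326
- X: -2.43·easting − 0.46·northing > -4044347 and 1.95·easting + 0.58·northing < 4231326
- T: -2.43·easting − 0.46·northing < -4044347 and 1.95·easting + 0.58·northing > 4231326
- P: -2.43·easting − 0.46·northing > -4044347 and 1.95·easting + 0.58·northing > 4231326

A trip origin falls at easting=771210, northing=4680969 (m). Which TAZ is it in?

X

-2.43·771210 − 0.46·4680969 = -4027286.040, which is > -4044347
1.95·771210 + 0.58·4680969 = 4218821.520, which is < 4231326
This sign pattern matches X.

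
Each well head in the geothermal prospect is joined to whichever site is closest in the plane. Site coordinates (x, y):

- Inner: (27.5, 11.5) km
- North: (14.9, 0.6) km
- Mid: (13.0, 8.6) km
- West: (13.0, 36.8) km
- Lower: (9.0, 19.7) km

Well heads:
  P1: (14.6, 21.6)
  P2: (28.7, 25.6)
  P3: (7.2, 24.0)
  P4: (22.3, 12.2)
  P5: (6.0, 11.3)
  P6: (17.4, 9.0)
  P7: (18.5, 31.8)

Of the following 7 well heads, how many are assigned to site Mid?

2

P1 → Lower
P2 → Inner
P3 → Lower
P4 → Inner
P5 → Mid
P6 → Mid
P7 → West
2 of the 7 go to Mid.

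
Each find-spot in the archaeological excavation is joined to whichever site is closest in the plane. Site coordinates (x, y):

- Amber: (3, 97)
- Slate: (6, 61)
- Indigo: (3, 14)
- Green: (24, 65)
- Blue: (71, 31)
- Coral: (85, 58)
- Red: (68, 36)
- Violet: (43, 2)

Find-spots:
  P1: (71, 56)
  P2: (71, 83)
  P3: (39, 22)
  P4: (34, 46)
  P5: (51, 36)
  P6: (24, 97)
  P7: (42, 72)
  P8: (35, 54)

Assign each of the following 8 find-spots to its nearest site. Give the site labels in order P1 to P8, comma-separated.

Coral, Coral, Violet, Green, Red, Amber, Green, Green

P1 → Coral (d²=200.00)
P2 → Coral (d²=821.00)
P3 → Violet (d²=416.00)
P4 → Green (d²=461.00)
P5 → Red (d²=289.00)
P6 → Amber (d²=441.00)
P7 → Green (d²=373.00)
P8 → Green (d²=242.00)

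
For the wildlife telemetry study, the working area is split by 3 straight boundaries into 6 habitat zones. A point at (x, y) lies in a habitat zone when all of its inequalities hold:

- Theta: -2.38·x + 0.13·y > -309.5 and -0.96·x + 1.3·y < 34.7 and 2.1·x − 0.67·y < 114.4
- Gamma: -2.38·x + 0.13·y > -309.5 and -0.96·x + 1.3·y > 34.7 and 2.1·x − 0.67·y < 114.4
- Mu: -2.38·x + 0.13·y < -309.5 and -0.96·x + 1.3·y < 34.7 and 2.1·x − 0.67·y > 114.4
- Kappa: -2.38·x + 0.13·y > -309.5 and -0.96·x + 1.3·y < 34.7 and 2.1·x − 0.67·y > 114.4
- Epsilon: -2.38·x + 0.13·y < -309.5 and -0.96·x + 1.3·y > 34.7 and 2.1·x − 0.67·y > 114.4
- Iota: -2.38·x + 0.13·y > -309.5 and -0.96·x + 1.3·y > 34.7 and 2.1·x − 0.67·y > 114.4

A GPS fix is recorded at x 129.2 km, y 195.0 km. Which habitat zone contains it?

Iota

-2.38·129.2 + 0.13·195.0 = -282.146, which is > -309.5
-0.96·129.2 + 1.3·195.0 = 129.468, which is > 34.7
2.1·129.2 − 0.67·195.0 = 140.670, which is > 114.4
This sign pattern matches Iota.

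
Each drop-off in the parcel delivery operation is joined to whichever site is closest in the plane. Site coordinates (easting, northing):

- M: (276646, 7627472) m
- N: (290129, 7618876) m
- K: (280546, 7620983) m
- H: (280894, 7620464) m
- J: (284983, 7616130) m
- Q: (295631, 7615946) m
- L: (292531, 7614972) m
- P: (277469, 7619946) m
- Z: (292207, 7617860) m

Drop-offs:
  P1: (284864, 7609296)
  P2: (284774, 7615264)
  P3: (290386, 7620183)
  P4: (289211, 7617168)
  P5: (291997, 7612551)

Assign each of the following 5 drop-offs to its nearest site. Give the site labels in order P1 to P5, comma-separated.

P1 → J (d²=46717717.00)
P2 → J (d²=793637.00)
P3 → N (d²=1774298.00)
P4 → N (d²=3759988.00)
P5 → L (d²=6146397.00)

J, J, N, N, L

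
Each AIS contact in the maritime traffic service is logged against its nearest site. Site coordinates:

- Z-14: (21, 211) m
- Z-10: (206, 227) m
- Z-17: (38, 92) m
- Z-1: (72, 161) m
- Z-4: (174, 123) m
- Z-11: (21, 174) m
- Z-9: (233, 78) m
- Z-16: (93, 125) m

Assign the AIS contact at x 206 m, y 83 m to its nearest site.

Squared distances to each site:
Z-14: 50609.000; Z-10: 20736.000; Z-17: 28305.000; Z-1: 24040.000; Z-4: 2624.000; Z-11: 42506.000; Z-9: 754.000; Z-16: 14533.000.
Minimum at Z-9.

Z-9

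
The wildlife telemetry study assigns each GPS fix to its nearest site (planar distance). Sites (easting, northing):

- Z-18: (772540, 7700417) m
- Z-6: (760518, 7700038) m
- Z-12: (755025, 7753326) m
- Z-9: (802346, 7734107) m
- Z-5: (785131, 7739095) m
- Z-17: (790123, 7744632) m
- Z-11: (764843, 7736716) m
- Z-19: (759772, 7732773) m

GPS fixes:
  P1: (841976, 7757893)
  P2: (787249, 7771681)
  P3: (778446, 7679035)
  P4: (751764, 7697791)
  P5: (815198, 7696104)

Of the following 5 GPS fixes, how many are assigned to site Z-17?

1

P1 → Z-9
P2 → Z-17
P3 → Z-18
P4 → Z-6
P5 → Z-9
1 of the 5 goes to Z-17.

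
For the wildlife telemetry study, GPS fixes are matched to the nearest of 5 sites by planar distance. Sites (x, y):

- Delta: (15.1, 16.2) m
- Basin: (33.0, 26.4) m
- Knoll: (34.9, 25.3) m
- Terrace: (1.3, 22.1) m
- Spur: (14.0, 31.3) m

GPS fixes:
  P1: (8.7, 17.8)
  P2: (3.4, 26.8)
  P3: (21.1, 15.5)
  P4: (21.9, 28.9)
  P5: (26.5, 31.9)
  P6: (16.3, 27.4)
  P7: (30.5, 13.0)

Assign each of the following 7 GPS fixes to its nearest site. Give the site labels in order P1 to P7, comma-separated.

Delta, Terrace, Delta, Spur, Basin, Spur, Knoll

P1 → Delta (d²=43.52)
P2 → Terrace (d²=26.50)
P3 → Delta (d²=36.49)
P4 → Spur (d²=68.17)
P5 → Basin (d²=72.50)
P6 → Spur (d²=20.50)
P7 → Knoll (d²=170.65)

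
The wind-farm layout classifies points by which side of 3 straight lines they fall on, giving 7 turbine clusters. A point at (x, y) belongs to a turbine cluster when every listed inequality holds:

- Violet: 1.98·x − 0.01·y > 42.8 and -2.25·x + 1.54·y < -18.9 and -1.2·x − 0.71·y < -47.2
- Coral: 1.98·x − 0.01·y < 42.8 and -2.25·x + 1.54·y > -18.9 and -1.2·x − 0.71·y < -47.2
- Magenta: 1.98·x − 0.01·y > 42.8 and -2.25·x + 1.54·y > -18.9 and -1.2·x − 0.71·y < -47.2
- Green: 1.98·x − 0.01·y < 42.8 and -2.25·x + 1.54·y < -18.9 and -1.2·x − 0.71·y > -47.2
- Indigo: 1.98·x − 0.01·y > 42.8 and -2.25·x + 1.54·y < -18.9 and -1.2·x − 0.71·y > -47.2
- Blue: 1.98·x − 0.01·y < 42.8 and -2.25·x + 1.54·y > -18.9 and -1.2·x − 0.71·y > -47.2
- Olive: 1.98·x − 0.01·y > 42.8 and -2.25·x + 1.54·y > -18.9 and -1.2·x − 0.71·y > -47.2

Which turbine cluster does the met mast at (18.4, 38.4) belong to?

1.98·18.4 − 0.01·38.4 = 36.048, which is < 42.8
-2.25·18.4 + 1.54·38.4 = 17.736, which is > -18.9
-1.2·18.4 − 0.71·38.4 = -49.344, which is < -47.2
This sign pattern matches Coral.

Coral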